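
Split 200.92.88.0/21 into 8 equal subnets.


New prefix = 21 + 3 = 24
Each subnet has 256 addresses
  200.92.88.0/24
  200.92.89.0/24
  200.92.90.0/24
  200.92.91.0/24
  200.92.92.0/24
  200.92.93.0/24
  200.92.94.0/24
  200.92.95.0/24
Subnets: 200.92.88.0/24, 200.92.89.0/24, 200.92.90.0/24, 200.92.91.0/24, 200.92.92.0/24, 200.92.93.0/24, 200.92.94.0/24, 200.92.95.0/24


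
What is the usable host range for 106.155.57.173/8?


Network: 106.0.0.0
Broadcast: 106.255.255.255
First usable = network + 1
Last usable = broadcast - 1
Range: 106.0.0.1 to 106.255.255.254


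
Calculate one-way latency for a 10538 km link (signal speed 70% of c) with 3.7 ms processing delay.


Speed = 0.7 * 3e5 km/s = 210000 km/s
Propagation delay = 10538 / 210000 = 0.0502 s = 50.181 ms
Processing delay = 3.7 ms
Total one-way latency = 53.881 ms


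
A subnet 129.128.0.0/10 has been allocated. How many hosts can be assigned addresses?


Host bits = 32 - 10 = 22
Total addresses = 2^22 = 4194304
Usable = total - 2 (network and broadcast)
Usable hosts: 4194302


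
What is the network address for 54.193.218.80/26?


IP:   00110110.11000001.11011010.01010000
Mask: 11111111.11111111.11111111.11000000
AND operation:
Net:  00110110.11000001.11011010.01000000
Network: 54.193.218.64/26


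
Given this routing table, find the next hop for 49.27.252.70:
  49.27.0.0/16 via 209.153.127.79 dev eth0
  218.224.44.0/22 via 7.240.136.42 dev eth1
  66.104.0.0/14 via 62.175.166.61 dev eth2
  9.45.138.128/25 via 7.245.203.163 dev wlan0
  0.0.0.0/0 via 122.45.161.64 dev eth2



Longest prefix match for 49.27.252.70:
  /16 49.27.0.0: MATCH
  /22 218.224.44.0: no
  /14 66.104.0.0: no
  /25 9.45.138.128: no
  /0 0.0.0.0: MATCH
Selected: next-hop 209.153.127.79 via eth0 (matched /16)


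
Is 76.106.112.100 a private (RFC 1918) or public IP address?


RFC 1918 private ranges:
  10.0.0.0/8 (10.0.0.0 - 10.255.255.255)
  172.16.0.0/12 (172.16.0.0 - 172.31.255.255)
  192.168.0.0/16 (192.168.0.0 - 192.168.255.255)
Public (not in any RFC 1918 range)


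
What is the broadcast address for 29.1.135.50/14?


Network: 29.0.0.0/14
Host bits = 18
Set all host bits to 1:
Broadcast: 29.3.255.255


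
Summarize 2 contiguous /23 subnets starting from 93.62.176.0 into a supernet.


Original prefix: /23
Number of subnets: 2 = 2^1
New prefix = 23 - 1 = 22
Supernet: 93.62.176.0/22


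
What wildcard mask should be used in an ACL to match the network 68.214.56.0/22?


Subnet mask: 255.255.252.0
Wildcard = 255.255.255.255 - subnet mask
255 - 255 = 0
255 - 255 = 0
255 - 252 = 3
255 - 0 = 255
Wildcard: 0.0.3.255


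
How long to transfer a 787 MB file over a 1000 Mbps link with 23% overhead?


Effective throughput = 1000 * (1 - 23/100) = 770 Mbps
File size in Mb = 787 * 8 = 6296 Mb
Time = 6296 / 770
Time = 8.1766 seconds


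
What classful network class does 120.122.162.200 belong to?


First octet: 120
Binary: 01111000
0xxxxxxx -> Class A (1-126)
Class A, default mask 255.0.0.0 (/8)


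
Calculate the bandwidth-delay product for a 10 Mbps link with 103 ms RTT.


BDP = bandwidth * RTT
= 10 Mbps * 103 ms
= 10 * 1e6 * 103 / 1000 bits
= 1030000 bits
= 128750 bytes
= 125.7324 KB
BDP = 1030000 bits (128750 bytes)


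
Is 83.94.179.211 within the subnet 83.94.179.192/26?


Subnet network: 83.94.179.192
Test IP AND mask: 83.94.179.192
Yes, 83.94.179.211 is in 83.94.179.192/26


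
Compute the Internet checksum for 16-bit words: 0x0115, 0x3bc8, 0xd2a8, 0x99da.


Sum all words (with carry folding):
+ 0x0115 = 0x0115
+ 0x3bc8 = 0x3cdd
+ 0xd2a8 = 0x0f86
+ 0x99da = 0xa960
One's complement: ~0xa960
Checksum = 0x569f


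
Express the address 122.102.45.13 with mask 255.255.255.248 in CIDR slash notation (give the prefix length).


Binary: 11111111.11111111.11111111.11111000
Count leading 1s
Prefix: /29


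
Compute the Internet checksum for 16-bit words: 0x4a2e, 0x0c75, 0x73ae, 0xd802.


Sum all words (with carry folding):
+ 0x4a2e = 0x4a2e
+ 0x0c75 = 0x56a3
+ 0x73ae = 0xca51
+ 0xd802 = 0xa254
One's complement: ~0xa254
Checksum = 0x5dab


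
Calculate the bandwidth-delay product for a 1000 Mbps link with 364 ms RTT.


BDP = bandwidth * RTT
= 1000 Mbps * 364 ms
= 1000 * 1e6 * 364 / 1000 bits
= 364000000 bits
= 45500000 bytes
= 44433.5938 KB
BDP = 364000000 bits (45500000 bytes)


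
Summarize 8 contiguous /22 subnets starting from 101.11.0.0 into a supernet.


Original prefix: /22
Number of subnets: 8 = 2^3
New prefix = 22 - 3 = 19
Supernet: 101.11.0.0/19


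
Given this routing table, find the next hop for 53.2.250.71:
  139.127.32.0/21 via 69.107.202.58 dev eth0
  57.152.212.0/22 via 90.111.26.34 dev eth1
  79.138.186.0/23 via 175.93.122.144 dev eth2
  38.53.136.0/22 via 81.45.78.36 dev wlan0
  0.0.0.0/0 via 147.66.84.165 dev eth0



Longest prefix match for 53.2.250.71:
  /21 139.127.32.0: no
  /22 57.152.212.0: no
  /23 79.138.186.0: no
  /22 38.53.136.0: no
  /0 0.0.0.0: MATCH
Selected: next-hop 147.66.84.165 via eth0 (matched /0)


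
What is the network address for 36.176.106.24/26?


IP:   00100100.10110000.01101010.00011000
Mask: 11111111.11111111.11111111.11000000
AND operation:
Net:  00100100.10110000.01101010.00000000
Network: 36.176.106.0/26


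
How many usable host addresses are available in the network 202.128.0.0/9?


Host bits = 32 - 9 = 23
Total addresses = 2^23 = 8388608
Usable = total - 2 (network and broadcast)
Usable hosts: 8388606


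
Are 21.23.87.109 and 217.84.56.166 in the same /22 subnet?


Mask: 255.255.252.0
21.23.87.109 AND mask = 21.23.84.0
217.84.56.166 AND mask = 217.84.56.0
No, different subnets (21.23.84.0 vs 217.84.56.0)


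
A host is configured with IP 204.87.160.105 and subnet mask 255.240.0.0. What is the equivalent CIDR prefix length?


Binary: 11111111.11110000.00000000.00000000
Count leading 1s
Prefix: /12


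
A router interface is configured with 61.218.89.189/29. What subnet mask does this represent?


/29 means 29 network bits, 3 host bits
Binary: 11111111111111111111111111111000
Mask: 255.255.255.248


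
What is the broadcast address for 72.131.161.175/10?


Network: 72.128.0.0/10
Host bits = 22
Set all host bits to 1:
Broadcast: 72.191.255.255


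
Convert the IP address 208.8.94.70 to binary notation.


208 = 11010000
8 = 00001000
94 = 01011110
70 = 01000110
Binary: 11010000.00001000.01011110.01000110


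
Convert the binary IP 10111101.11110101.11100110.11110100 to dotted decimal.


10111101 = 189
11110101 = 245
11100110 = 230
11110100 = 244
IP: 189.245.230.244


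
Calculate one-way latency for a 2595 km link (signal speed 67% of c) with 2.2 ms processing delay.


Speed = 0.67 * 3e5 km/s = 201000 km/s
Propagation delay = 2595 / 201000 = 0.0129 s = 12.9104 ms
Processing delay = 2.2 ms
Total one-way latency = 15.1104 ms


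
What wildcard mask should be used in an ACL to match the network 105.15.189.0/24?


Subnet mask: 255.255.255.0
Wildcard = 255.255.255.255 - subnet mask
255 - 255 = 0
255 - 255 = 0
255 - 255 = 0
255 - 0 = 255
Wildcard: 0.0.0.255


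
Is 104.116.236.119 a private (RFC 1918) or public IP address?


RFC 1918 private ranges:
  10.0.0.0/8 (10.0.0.0 - 10.255.255.255)
  172.16.0.0/12 (172.16.0.0 - 172.31.255.255)
  192.168.0.0/16 (192.168.0.0 - 192.168.255.255)
Public (not in any RFC 1918 range)


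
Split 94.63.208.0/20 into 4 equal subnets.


New prefix = 20 + 2 = 22
Each subnet has 1024 addresses
  94.63.208.0/22
  94.63.212.0/22
  94.63.216.0/22
  94.63.220.0/22
Subnets: 94.63.208.0/22, 94.63.212.0/22, 94.63.216.0/22, 94.63.220.0/22


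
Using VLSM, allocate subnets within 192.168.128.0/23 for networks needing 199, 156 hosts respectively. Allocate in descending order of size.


199 hosts -> /24 (254 usable): 192.168.128.0/24
156 hosts -> /24 (254 usable): 192.168.129.0/24
Allocation: 192.168.128.0/24 (199 hosts, 254 usable); 192.168.129.0/24 (156 hosts, 254 usable)


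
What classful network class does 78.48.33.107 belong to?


First octet: 78
Binary: 01001110
0xxxxxxx -> Class A (1-126)
Class A, default mask 255.0.0.0 (/8)


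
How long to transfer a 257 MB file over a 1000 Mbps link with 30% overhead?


Effective throughput = 1000 * (1 - 30/100) = 700 Mbps
File size in Mb = 257 * 8 = 2056 Mb
Time = 2056 / 700
Time = 2.9371 seconds


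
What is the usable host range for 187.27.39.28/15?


Network: 187.26.0.0
Broadcast: 187.27.255.255
First usable = network + 1
Last usable = broadcast - 1
Range: 187.26.0.1 to 187.27.255.254


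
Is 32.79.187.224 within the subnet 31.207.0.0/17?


Subnet network: 31.207.0.0
Test IP AND mask: 32.79.128.0
No, 32.79.187.224 is not in 31.207.0.0/17


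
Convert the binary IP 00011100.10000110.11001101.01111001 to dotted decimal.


00011100 = 28
10000110 = 134
11001101 = 205
01111001 = 121
IP: 28.134.205.121


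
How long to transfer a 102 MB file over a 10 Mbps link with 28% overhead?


Effective throughput = 10 * (1 - 28/100) = 7.2 Mbps
File size in Mb = 102 * 8 = 816 Mb
Time = 816 / 7.2
Time = 113.3333 seconds


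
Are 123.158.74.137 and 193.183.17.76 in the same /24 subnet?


Mask: 255.255.255.0
123.158.74.137 AND mask = 123.158.74.0
193.183.17.76 AND mask = 193.183.17.0
No, different subnets (123.158.74.0 vs 193.183.17.0)


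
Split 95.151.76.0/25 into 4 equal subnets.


New prefix = 25 + 2 = 27
Each subnet has 32 addresses
  95.151.76.0/27
  95.151.76.32/27
  95.151.76.64/27
  95.151.76.96/27
Subnets: 95.151.76.0/27, 95.151.76.32/27, 95.151.76.64/27, 95.151.76.96/27


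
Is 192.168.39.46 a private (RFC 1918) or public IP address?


RFC 1918 private ranges:
  10.0.0.0/8 (10.0.0.0 - 10.255.255.255)
  172.16.0.0/12 (172.16.0.0 - 172.31.255.255)
  192.168.0.0/16 (192.168.0.0 - 192.168.255.255)
Private (in 192.168.0.0/16)


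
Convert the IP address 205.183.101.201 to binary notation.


205 = 11001101
183 = 10110111
101 = 01100101
201 = 11001001
Binary: 11001101.10110111.01100101.11001001


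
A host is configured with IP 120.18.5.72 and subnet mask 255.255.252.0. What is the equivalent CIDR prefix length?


Binary: 11111111.11111111.11111100.00000000
Count leading 1s
Prefix: /22


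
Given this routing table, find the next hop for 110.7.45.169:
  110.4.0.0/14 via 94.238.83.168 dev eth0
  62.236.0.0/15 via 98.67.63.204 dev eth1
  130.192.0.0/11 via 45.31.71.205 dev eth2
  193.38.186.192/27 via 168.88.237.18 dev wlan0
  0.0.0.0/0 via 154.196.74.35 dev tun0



Longest prefix match for 110.7.45.169:
  /14 110.4.0.0: MATCH
  /15 62.236.0.0: no
  /11 130.192.0.0: no
  /27 193.38.186.192: no
  /0 0.0.0.0: MATCH
Selected: next-hop 94.238.83.168 via eth0 (matched /14)


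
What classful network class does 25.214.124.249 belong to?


First octet: 25
Binary: 00011001
0xxxxxxx -> Class A (1-126)
Class A, default mask 255.0.0.0 (/8)


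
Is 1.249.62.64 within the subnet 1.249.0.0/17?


Subnet network: 1.249.0.0
Test IP AND mask: 1.249.0.0
Yes, 1.249.62.64 is in 1.249.0.0/17


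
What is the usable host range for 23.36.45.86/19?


Network: 23.36.32.0
Broadcast: 23.36.63.255
First usable = network + 1
Last usable = broadcast - 1
Range: 23.36.32.1 to 23.36.63.254


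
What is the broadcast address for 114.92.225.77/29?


Network: 114.92.225.72/29
Host bits = 3
Set all host bits to 1:
Broadcast: 114.92.225.79


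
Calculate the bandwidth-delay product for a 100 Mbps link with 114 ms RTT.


BDP = bandwidth * RTT
= 100 Mbps * 114 ms
= 100 * 1e6 * 114 / 1000 bits
= 11400000 bits
= 1425000 bytes
= 1391.6016 KB
BDP = 11400000 bits (1425000 bytes)


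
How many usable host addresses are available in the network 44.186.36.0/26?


Host bits = 32 - 26 = 6
Total addresses = 2^6 = 64
Usable = total - 2 (network and broadcast)
Usable hosts: 62


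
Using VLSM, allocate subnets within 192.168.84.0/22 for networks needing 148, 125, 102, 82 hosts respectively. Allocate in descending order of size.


148 hosts -> /24 (254 usable): 192.168.84.0/24
125 hosts -> /25 (126 usable): 192.168.85.0/25
102 hosts -> /25 (126 usable): 192.168.85.128/25
82 hosts -> /25 (126 usable): 192.168.86.0/25
Allocation: 192.168.84.0/24 (148 hosts, 254 usable); 192.168.85.0/25 (125 hosts, 126 usable); 192.168.85.128/25 (102 hosts, 126 usable); 192.168.86.0/25 (82 hosts, 126 usable)


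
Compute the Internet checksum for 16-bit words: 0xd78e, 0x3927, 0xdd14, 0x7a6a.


Sum all words (with carry folding):
+ 0xd78e = 0xd78e
+ 0x3927 = 0x10b6
+ 0xdd14 = 0xedca
+ 0x7a6a = 0x6835
One's complement: ~0x6835
Checksum = 0x97ca


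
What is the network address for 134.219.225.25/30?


IP:   10000110.11011011.11100001.00011001
Mask: 11111111.11111111.11111111.11111100
AND operation:
Net:  10000110.11011011.11100001.00011000
Network: 134.219.225.24/30


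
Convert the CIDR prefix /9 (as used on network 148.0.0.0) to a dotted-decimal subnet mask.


/9 means 9 network bits, 23 host bits
Binary: 11111111100000000000000000000000
Mask: 255.128.0.0


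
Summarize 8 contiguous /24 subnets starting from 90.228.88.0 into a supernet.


Original prefix: /24
Number of subnets: 8 = 2^3
New prefix = 24 - 3 = 21
Supernet: 90.228.88.0/21


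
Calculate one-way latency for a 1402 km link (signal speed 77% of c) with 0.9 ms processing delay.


Speed = 0.77 * 3e5 km/s = 231000 km/s
Propagation delay = 1402 / 231000 = 0.0061 s = 6.0693 ms
Processing delay = 0.9 ms
Total one-way latency = 6.9693 ms


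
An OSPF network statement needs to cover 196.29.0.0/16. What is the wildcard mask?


Subnet mask: 255.255.0.0
Wildcard = 255.255.255.255 - subnet mask
255 - 255 = 0
255 - 255 = 0
255 - 0 = 255
255 - 0 = 255
Wildcard: 0.0.255.255


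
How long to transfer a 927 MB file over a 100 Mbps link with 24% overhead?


Effective throughput = 100 * (1 - 24/100) = 76 Mbps
File size in Mb = 927 * 8 = 7416 Mb
Time = 7416 / 76
Time = 97.5789 seconds


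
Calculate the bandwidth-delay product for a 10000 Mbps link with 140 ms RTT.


BDP = bandwidth * RTT
= 10000 Mbps * 140 ms
= 10000 * 1e6 * 140 / 1000 bits
= 1400000000 bits
= 175000000 bytes
= 170898.4375 KB
BDP = 1400000000 bits (175000000 bytes)


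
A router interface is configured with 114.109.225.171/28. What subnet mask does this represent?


/28 means 28 network bits, 4 host bits
Binary: 11111111111111111111111111110000
Mask: 255.255.255.240


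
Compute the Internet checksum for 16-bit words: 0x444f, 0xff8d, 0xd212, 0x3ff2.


Sum all words (with carry folding):
+ 0x444f = 0x444f
+ 0xff8d = 0x43dd
+ 0xd212 = 0x15f0
+ 0x3ff2 = 0x55e2
One's complement: ~0x55e2
Checksum = 0xaa1d


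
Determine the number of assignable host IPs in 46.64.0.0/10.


Host bits = 32 - 10 = 22
Total addresses = 2^22 = 4194304
Usable = total - 2 (network and broadcast)
Usable hosts: 4194302


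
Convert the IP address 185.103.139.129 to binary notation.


185 = 10111001
103 = 01100111
139 = 10001011
129 = 10000001
Binary: 10111001.01100111.10001011.10000001


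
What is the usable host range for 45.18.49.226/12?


Network: 45.16.0.0
Broadcast: 45.31.255.255
First usable = network + 1
Last usable = broadcast - 1
Range: 45.16.0.1 to 45.31.255.254


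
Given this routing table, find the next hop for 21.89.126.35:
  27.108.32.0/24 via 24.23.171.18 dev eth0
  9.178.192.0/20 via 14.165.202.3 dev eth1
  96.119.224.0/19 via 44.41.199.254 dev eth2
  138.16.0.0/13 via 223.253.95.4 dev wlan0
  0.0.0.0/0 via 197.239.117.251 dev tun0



Longest prefix match for 21.89.126.35:
  /24 27.108.32.0: no
  /20 9.178.192.0: no
  /19 96.119.224.0: no
  /13 138.16.0.0: no
  /0 0.0.0.0: MATCH
Selected: next-hop 197.239.117.251 via tun0 (matched /0)


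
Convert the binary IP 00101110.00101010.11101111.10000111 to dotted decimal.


00101110 = 46
00101010 = 42
11101111 = 239
10000111 = 135
IP: 46.42.239.135


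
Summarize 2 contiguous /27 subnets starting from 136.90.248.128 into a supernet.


Original prefix: /27
Number of subnets: 2 = 2^1
New prefix = 27 - 1 = 26
Supernet: 136.90.248.128/26


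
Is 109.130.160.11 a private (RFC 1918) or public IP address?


RFC 1918 private ranges:
  10.0.0.0/8 (10.0.0.0 - 10.255.255.255)
  172.16.0.0/12 (172.16.0.0 - 172.31.255.255)
  192.168.0.0/16 (192.168.0.0 - 192.168.255.255)
Public (not in any RFC 1918 range)


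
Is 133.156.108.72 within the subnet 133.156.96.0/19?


Subnet network: 133.156.96.0
Test IP AND mask: 133.156.96.0
Yes, 133.156.108.72 is in 133.156.96.0/19


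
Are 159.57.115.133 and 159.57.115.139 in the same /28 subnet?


Mask: 255.255.255.240
159.57.115.133 AND mask = 159.57.115.128
159.57.115.139 AND mask = 159.57.115.128
Yes, same subnet (159.57.115.128)


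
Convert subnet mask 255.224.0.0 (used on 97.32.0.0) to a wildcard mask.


Subnet mask: 255.224.0.0
Wildcard = 255.255.255.255 - subnet mask
255 - 255 = 0
255 - 224 = 31
255 - 0 = 255
255 - 0 = 255
Wildcard: 0.31.255.255


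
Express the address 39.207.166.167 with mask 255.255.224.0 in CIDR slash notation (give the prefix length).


Binary: 11111111.11111111.11100000.00000000
Count leading 1s
Prefix: /19


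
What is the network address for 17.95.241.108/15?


IP:   00010001.01011111.11110001.01101100
Mask: 11111111.11111110.00000000.00000000
AND operation:
Net:  00010001.01011110.00000000.00000000
Network: 17.94.0.0/15


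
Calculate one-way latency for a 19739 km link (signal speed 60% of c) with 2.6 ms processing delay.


Speed = 0.6 * 3e5 km/s = 180000 km/s
Propagation delay = 19739 / 180000 = 0.1097 s = 109.6611 ms
Processing delay = 2.6 ms
Total one-way latency = 112.2611 ms


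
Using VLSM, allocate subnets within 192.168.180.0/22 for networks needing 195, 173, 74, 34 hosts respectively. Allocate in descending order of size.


195 hosts -> /24 (254 usable): 192.168.180.0/24
173 hosts -> /24 (254 usable): 192.168.181.0/24
74 hosts -> /25 (126 usable): 192.168.182.0/25
34 hosts -> /26 (62 usable): 192.168.182.128/26
Allocation: 192.168.180.0/24 (195 hosts, 254 usable); 192.168.181.0/24 (173 hosts, 254 usable); 192.168.182.0/25 (74 hosts, 126 usable); 192.168.182.128/26 (34 hosts, 62 usable)


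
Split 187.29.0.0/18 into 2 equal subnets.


New prefix = 18 + 1 = 19
Each subnet has 8192 addresses
  187.29.0.0/19
  187.29.32.0/19
Subnets: 187.29.0.0/19, 187.29.32.0/19


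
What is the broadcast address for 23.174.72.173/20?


Network: 23.174.64.0/20
Host bits = 12
Set all host bits to 1:
Broadcast: 23.174.79.255


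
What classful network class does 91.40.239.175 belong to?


First octet: 91
Binary: 01011011
0xxxxxxx -> Class A (1-126)
Class A, default mask 255.0.0.0 (/8)


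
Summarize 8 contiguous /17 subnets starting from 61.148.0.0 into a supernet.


Original prefix: /17
Number of subnets: 8 = 2^3
New prefix = 17 - 3 = 14
Supernet: 61.148.0.0/14


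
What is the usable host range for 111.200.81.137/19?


Network: 111.200.64.0
Broadcast: 111.200.95.255
First usable = network + 1
Last usable = broadcast - 1
Range: 111.200.64.1 to 111.200.95.254


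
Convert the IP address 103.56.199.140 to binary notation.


103 = 01100111
56 = 00111000
199 = 11000111
140 = 10001100
Binary: 01100111.00111000.11000111.10001100


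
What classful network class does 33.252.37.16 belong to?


First octet: 33
Binary: 00100001
0xxxxxxx -> Class A (1-126)
Class A, default mask 255.0.0.0 (/8)


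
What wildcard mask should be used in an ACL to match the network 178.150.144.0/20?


Subnet mask: 255.255.240.0
Wildcard = 255.255.255.255 - subnet mask
255 - 255 = 0
255 - 255 = 0
255 - 240 = 15
255 - 0 = 255
Wildcard: 0.0.15.255


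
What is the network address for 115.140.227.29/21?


IP:   01110011.10001100.11100011.00011101
Mask: 11111111.11111111.11111000.00000000
AND operation:
Net:  01110011.10001100.11100000.00000000
Network: 115.140.224.0/21


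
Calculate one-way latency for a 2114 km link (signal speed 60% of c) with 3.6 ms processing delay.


Speed = 0.6 * 3e5 km/s = 180000 km/s
Propagation delay = 2114 / 180000 = 0.0117 s = 11.7444 ms
Processing delay = 3.6 ms
Total one-way latency = 15.3444 ms


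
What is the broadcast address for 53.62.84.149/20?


Network: 53.62.80.0/20
Host bits = 12
Set all host bits to 1:
Broadcast: 53.62.95.255


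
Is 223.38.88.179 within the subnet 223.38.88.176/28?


Subnet network: 223.38.88.176
Test IP AND mask: 223.38.88.176
Yes, 223.38.88.179 is in 223.38.88.176/28


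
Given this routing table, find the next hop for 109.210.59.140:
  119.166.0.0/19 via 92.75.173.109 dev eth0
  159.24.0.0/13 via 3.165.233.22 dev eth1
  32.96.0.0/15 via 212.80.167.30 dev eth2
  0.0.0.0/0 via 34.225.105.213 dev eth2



Longest prefix match for 109.210.59.140:
  /19 119.166.0.0: no
  /13 159.24.0.0: no
  /15 32.96.0.0: no
  /0 0.0.0.0: MATCH
Selected: next-hop 34.225.105.213 via eth2 (matched /0)


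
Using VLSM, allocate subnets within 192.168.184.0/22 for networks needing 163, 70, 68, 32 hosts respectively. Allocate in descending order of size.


163 hosts -> /24 (254 usable): 192.168.184.0/24
70 hosts -> /25 (126 usable): 192.168.185.0/25
68 hosts -> /25 (126 usable): 192.168.185.128/25
32 hosts -> /26 (62 usable): 192.168.186.0/26
Allocation: 192.168.184.0/24 (163 hosts, 254 usable); 192.168.185.0/25 (70 hosts, 126 usable); 192.168.185.128/25 (68 hosts, 126 usable); 192.168.186.0/26 (32 hosts, 62 usable)


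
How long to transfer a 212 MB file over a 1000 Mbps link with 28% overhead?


Effective throughput = 1000 * (1 - 28/100) = 720 Mbps
File size in Mb = 212 * 8 = 1696 Mb
Time = 1696 / 720
Time = 2.3556 seconds


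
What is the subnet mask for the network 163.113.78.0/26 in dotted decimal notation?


/26 means 26 network bits, 6 host bits
Binary: 11111111111111111111111111000000
Mask: 255.255.255.192


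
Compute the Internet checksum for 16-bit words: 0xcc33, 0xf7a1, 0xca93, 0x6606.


Sum all words (with carry folding):
+ 0xcc33 = 0xcc33
+ 0xf7a1 = 0xc3d5
+ 0xca93 = 0x8e69
+ 0x6606 = 0xf46f
One's complement: ~0xf46f
Checksum = 0x0b90


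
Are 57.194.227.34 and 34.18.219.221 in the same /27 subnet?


Mask: 255.255.255.224
57.194.227.34 AND mask = 57.194.227.32
34.18.219.221 AND mask = 34.18.219.192
No, different subnets (57.194.227.32 vs 34.18.219.192)


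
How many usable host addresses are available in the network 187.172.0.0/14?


Host bits = 32 - 14 = 18
Total addresses = 2^18 = 262144
Usable = total - 2 (network and broadcast)
Usable hosts: 262142


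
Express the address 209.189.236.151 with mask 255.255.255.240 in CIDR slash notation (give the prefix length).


Binary: 11111111.11111111.11111111.11110000
Count leading 1s
Prefix: /28


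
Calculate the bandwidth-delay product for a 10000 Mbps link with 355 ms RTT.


BDP = bandwidth * RTT
= 10000 Mbps * 355 ms
= 10000 * 1e6 * 355 / 1000 bits
= 3550000000 bits
= 443750000 bytes
= 433349.6094 KB
BDP = 3550000000 bits (443750000 bytes)


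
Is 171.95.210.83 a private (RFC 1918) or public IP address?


RFC 1918 private ranges:
  10.0.0.0/8 (10.0.0.0 - 10.255.255.255)
  172.16.0.0/12 (172.16.0.0 - 172.31.255.255)
  192.168.0.0/16 (192.168.0.0 - 192.168.255.255)
Public (not in any RFC 1918 range)


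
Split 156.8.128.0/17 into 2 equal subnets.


New prefix = 17 + 1 = 18
Each subnet has 16384 addresses
  156.8.128.0/18
  156.8.192.0/18
Subnets: 156.8.128.0/18, 156.8.192.0/18


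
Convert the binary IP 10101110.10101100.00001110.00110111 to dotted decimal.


10101110 = 174
10101100 = 172
00001110 = 14
00110111 = 55
IP: 174.172.14.55


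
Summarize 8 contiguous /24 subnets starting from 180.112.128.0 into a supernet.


Original prefix: /24
Number of subnets: 8 = 2^3
New prefix = 24 - 3 = 21
Supernet: 180.112.128.0/21


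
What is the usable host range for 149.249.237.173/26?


Network: 149.249.237.128
Broadcast: 149.249.237.191
First usable = network + 1
Last usable = broadcast - 1
Range: 149.249.237.129 to 149.249.237.190


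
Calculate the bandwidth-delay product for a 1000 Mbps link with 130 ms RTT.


BDP = bandwidth * RTT
= 1000 Mbps * 130 ms
= 1000 * 1e6 * 130 / 1000 bits
= 130000000 bits
= 16250000 bytes
= 15869.1406 KB
BDP = 130000000 bits (16250000 bytes)


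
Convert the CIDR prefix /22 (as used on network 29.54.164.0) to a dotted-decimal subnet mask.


/22 means 22 network bits, 10 host bits
Binary: 11111111111111111111110000000000
Mask: 255.255.252.0


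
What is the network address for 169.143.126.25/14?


IP:   10101001.10001111.01111110.00011001
Mask: 11111111.11111100.00000000.00000000
AND operation:
Net:  10101001.10001100.00000000.00000000
Network: 169.140.0.0/14


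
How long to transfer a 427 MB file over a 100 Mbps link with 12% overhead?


Effective throughput = 100 * (1 - 12/100) = 88 Mbps
File size in Mb = 427 * 8 = 3416 Mb
Time = 3416 / 88
Time = 38.8182 seconds


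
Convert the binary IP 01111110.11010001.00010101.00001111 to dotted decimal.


01111110 = 126
11010001 = 209
00010101 = 21
00001111 = 15
IP: 126.209.21.15


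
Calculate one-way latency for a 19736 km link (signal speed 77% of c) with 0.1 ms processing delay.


Speed = 0.77 * 3e5 km/s = 231000 km/s
Propagation delay = 19736 / 231000 = 0.0854 s = 85.4372 ms
Processing delay = 0.1 ms
Total one-way latency = 85.5372 ms


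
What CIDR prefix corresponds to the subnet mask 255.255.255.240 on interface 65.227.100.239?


Binary: 11111111.11111111.11111111.11110000
Count leading 1s
Prefix: /28


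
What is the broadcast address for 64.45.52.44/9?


Network: 64.0.0.0/9
Host bits = 23
Set all host bits to 1:
Broadcast: 64.127.255.255


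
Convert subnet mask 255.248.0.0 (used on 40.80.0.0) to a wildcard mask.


Subnet mask: 255.248.0.0
Wildcard = 255.255.255.255 - subnet mask
255 - 255 = 0
255 - 248 = 7
255 - 0 = 255
255 - 0 = 255
Wildcard: 0.7.255.255


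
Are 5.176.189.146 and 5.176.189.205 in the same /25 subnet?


Mask: 255.255.255.128
5.176.189.146 AND mask = 5.176.189.128
5.176.189.205 AND mask = 5.176.189.128
Yes, same subnet (5.176.189.128)


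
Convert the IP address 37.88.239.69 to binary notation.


37 = 00100101
88 = 01011000
239 = 11101111
69 = 01000101
Binary: 00100101.01011000.11101111.01000101


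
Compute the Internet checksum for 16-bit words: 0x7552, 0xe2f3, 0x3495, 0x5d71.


Sum all words (with carry folding):
+ 0x7552 = 0x7552
+ 0xe2f3 = 0x5846
+ 0x3495 = 0x8cdb
+ 0x5d71 = 0xea4c
One's complement: ~0xea4c
Checksum = 0x15b3


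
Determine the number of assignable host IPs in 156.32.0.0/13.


Host bits = 32 - 13 = 19
Total addresses = 2^19 = 524288
Usable = total - 2 (network and broadcast)
Usable hosts: 524286


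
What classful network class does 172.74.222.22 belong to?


First octet: 172
Binary: 10101100
10xxxxxx -> Class B (128-191)
Class B, default mask 255.255.0.0 (/16)


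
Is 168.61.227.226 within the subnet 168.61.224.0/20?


Subnet network: 168.61.224.0
Test IP AND mask: 168.61.224.0
Yes, 168.61.227.226 is in 168.61.224.0/20


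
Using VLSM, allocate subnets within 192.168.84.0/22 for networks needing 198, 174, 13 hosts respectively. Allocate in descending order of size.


198 hosts -> /24 (254 usable): 192.168.84.0/24
174 hosts -> /24 (254 usable): 192.168.85.0/24
13 hosts -> /28 (14 usable): 192.168.86.0/28
Allocation: 192.168.84.0/24 (198 hosts, 254 usable); 192.168.85.0/24 (174 hosts, 254 usable); 192.168.86.0/28 (13 hosts, 14 usable)


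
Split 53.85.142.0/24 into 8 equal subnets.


New prefix = 24 + 3 = 27
Each subnet has 32 addresses
  53.85.142.0/27
  53.85.142.32/27
  53.85.142.64/27
  53.85.142.96/27
  53.85.142.128/27
  53.85.142.160/27
  53.85.142.192/27
  53.85.142.224/27
Subnets: 53.85.142.0/27, 53.85.142.32/27, 53.85.142.64/27, 53.85.142.96/27, 53.85.142.128/27, 53.85.142.160/27, 53.85.142.192/27, 53.85.142.224/27


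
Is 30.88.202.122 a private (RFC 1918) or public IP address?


RFC 1918 private ranges:
  10.0.0.0/8 (10.0.0.0 - 10.255.255.255)
  172.16.0.0/12 (172.16.0.0 - 172.31.255.255)
  192.168.0.0/16 (192.168.0.0 - 192.168.255.255)
Public (not in any RFC 1918 range)


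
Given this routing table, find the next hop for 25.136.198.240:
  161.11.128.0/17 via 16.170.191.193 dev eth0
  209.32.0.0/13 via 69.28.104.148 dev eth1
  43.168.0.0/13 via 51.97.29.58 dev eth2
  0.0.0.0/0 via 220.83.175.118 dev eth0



Longest prefix match for 25.136.198.240:
  /17 161.11.128.0: no
  /13 209.32.0.0: no
  /13 43.168.0.0: no
  /0 0.0.0.0: MATCH
Selected: next-hop 220.83.175.118 via eth0 (matched /0)


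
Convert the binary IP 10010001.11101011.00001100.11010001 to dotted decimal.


10010001 = 145
11101011 = 235
00001100 = 12
11010001 = 209
IP: 145.235.12.209


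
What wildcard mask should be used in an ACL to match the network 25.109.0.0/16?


Subnet mask: 255.255.0.0
Wildcard = 255.255.255.255 - subnet mask
255 - 255 = 0
255 - 255 = 0
255 - 0 = 255
255 - 0 = 255
Wildcard: 0.0.255.255


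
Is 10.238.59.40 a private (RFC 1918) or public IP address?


RFC 1918 private ranges:
  10.0.0.0/8 (10.0.0.0 - 10.255.255.255)
  172.16.0.0/12 (172.16.0.0 - 172.31.255.255)
  192.168.0.0/16 (192.168.0.0 - 192.168.255.255)
Private (in 10.0.0.0/8)


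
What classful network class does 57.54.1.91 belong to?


First octet: 57
Binary: 00111001
0xxxxxxx -> Class A (1-126)
Class A, default mask 255.0.0.0 (/8)


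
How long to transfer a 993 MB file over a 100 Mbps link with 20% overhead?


Effective throughput = 100 * (1 - 20/100) = 80 Mbps
File size in Mb = 993 * 8 = 7944 Mb
Time = 7944 / 80
Time = 99.3 seconds


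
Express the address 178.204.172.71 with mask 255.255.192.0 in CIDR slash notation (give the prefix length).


Binary: 11111111.11111111.11000000.00000000
Count leading 1s
Prefix: /18


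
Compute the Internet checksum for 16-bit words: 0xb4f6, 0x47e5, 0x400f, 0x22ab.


Sum all words (with carry folding):
+ 0xb4f6 = 0xb4f6
+ 0x47e5 = 0xfcdb
+ 0x400f = 0x3ceb
+ 0x22ab = 0x5f96
One's complement: ~0x5f96
Checksum = 0xa069


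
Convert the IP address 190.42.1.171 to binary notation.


190 = 10111110
42 = 00101010
1 = 00000001
171 = 10101011
Binary: 10111110.00101010.00000001.10101011


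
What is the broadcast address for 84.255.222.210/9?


Network: 84.128.0.0/9
Host bits = 23
Set all host bits to 1:
Broadcast: 84.255.255.255


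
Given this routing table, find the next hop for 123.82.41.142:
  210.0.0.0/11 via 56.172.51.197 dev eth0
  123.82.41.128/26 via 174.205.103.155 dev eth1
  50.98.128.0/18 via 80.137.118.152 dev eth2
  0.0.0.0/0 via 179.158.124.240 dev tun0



Longest prefix match for 123.82.41.142:
  /11 210.0.0.0: no
  /26 123.82.41.128: MATCH
  /18 50.98.128.0: no
  /0 0.0.0.0: MATCH
Selected: next-hop 174.205.103.155 via eth1 (matched /26)


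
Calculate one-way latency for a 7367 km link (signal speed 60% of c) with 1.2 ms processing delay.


Speed = 0.6 * 3e5 km/s = 180000 km/s
Propagation delay = 7367 / 180000 = 0.0409 s = 40.9278 ms
Processing delay = 1.2 ms
Total one-way latency = 42.1278 ms


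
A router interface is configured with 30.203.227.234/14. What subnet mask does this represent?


/14 means 14 network bits, 18 host bits
Binary: 11111111111111000000000000000000
Mask: 255.252.0.0


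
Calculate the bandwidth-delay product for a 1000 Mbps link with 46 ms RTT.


BDP = bandwidth * RTT
= 1000 Mbps * 46 ms
= 1000 * 1e6 * 46 / 1000 bits
= 46000000 bits
= 5750000 bytes
= 5615.2344 KB
BDP = 46000000 bits (5750000 bytes)


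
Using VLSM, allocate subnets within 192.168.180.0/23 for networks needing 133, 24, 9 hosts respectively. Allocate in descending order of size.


133 hosts -> /24 (254 usable): 192.168.180.0/24
24 hosts -> /27 (30 usable): 192.168.181.0/27
9 hosts -> /28 (14 usable): 192.168.181.32/28
Allocation: 192.168.180.0/24 (133 hosts, 254 usable); 192.168.181.0/27 (24 hosts, 30 usable); 192.168.181.32/28 (9 hosts, 14 usable)


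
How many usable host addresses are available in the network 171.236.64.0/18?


Host bits = 32 - 18 = 14
Total addresses = 2^14 = 16384
Usable = total - 2 (network and broadcast)
Usable hosts: 16382


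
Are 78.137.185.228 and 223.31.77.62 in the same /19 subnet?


Mask: 255.255.224.0
78.137.185.228 AND mask = 78.137.160.0
223.31.77.62 AND mask = 223.31.64.0
No, different subnets (78.137.160.0 vs 223.31.64.0)


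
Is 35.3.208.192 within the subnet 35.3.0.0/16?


Subnet network: 35.3.0.0
Test IP AND mask: 35.3.0.0
Yes, 35.3.208.192 is in 35.3.0.0/16


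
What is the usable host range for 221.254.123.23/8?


Network: 221.0.0.0
Broadcast: 221.255.255.255
First usable = network + 1
Last usable = broadcast - 1
Range: 221.0.0.1 to 221.255.255.254


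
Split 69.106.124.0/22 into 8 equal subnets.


New prefix = 22 + 3 = 25
Each subnet has 128 addresses
  69.106.124.0/25
  69.106.124.128/25
  69.106.125.0/25
  69.106.125.128/25
  69.106.126.0/25
  69.106.126.128/25
  69.106.127.0/25
  69.106.127.128/25
Subnets: 69.106.124.0/25, 69.106.124.128/25, 69.106.125.0/25, 69.106.125.128/25, 69.106.126.0/25, 69.106.126.128/25, 69.106.127.0/25, 69.106.127.128/25


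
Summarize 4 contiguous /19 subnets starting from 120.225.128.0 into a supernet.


Original prefix: /19
Number of subnets: 4 = 2^2
New prefix = 19 - 2 = 17
Supernet: 120.225.128.0/17


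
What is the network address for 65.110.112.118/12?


IP:   01000001.01101110.01110000.01110110
Mask: 11111111.11110000.00000000.00000000
AND operation:
Net:  01000001.01100000.00000000.00000000
Network: 65.96.0.0/12


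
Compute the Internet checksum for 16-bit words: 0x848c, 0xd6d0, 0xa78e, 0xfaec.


Sum all words (with carry folding):
+ 0x848c = 0x848c
+ 0xd6d0 = 0x5b5d
+ 0xa78e = 0x02ec
+ 0xfaec = 0xfdd8
One's complement: ~0xfdd8
Checksum = 0x0227


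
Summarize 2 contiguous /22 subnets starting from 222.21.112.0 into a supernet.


Original prefix: /22
Number of subnets: 2 = 2^1
New prefix = 22 - 1 = 21
Supernet: 222.21.112.0/21


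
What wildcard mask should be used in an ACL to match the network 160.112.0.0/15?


Subnet mask: 255.254.0.0
Wildcard = 255.255.255.255 - subnet mask
255 - 255 = 0
255 - 254 = 1
255 - 0 = 255
255 - 0 = 255
Wildcard: 0.1.255.255


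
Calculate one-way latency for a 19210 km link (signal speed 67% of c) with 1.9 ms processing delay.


Speed = 0.67 * 3e5 km/s = 201000 km/s
Propagation delay = 19210 / 201000 = 0.0956 s = 95.5721 ms
Processing delay = 1.9 ms
Total one-way latency = 97.4721 ms


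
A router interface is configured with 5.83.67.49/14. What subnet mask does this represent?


/14 means 14 network bits, 18 host bits
Binary: 11111111111111000000000000000000
Mask: 255.252.0.0


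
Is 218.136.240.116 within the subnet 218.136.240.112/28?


Subnet network: 218.136.240.112
Test IP AND mask: 218.136.240.112
Yes, 218.136.240.116 is in 218.136.240.112/28


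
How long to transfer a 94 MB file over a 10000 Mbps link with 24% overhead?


Effective throughput = 10000 * (1 - 24/100) = 7600 Mbps
File size in Mb = 94 * 8 = 752 Mb
Time = 752 / 7600
Time = 0.0989 seconds


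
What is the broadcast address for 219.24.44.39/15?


Network: 219.24.0.0/15
Host bits = 17
Set all host bits to 1:
Broadcast: 219.25.255.255


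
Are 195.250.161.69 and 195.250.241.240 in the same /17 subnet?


Mask: 255.255.128.0
195.250.161.69 AND mask = 195.250.128.0
195.250.241.240 AND mask = 195.250.128.0
Yes, same subnet (195.250.128.0)


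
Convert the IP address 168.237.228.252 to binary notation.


168 = 10101000
237 = 11101101
228 = 11100100
252 = 11111100
Binary: 10101000.11101101.11100100.11111100


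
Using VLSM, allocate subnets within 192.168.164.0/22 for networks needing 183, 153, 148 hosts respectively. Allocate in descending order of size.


183 hosts -> /24 (254 usable): 192.168.164.0/24
153 hosts -> /24 (254 usable): 192.168.165.0/24
148 hosts -> /24 (254 usable): 192.168.166.0/24
Allocation: 192.168.164.0/24 (183 hosts, 254 usable); 192.168.165.0/24 (153 hosts, 254 usable); 192.168.166.0/24 (148 hosts, 254 usable)


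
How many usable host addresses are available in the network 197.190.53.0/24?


Host bits = 32 - 24 = 8
Total addresses = 2^8 = 256
Usable = total - 2 (network and broadcast)
Usable hosts: 254


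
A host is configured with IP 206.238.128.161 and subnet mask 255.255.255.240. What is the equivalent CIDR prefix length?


Binary: 11111111.11111111.11111111.11110000
Count leading 1s
Prefix: /28


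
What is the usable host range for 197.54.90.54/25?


Network: 197.54.90.0
Broadcast: 197.54.90.127
First usable = network + 1
Last usable = broadcast - 1
Range: 197.54.90.1 to 197.54.90.126


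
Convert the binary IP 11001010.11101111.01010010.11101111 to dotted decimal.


11001010 = 202
11101111 = 239
01010010 = 82
11101111 = 239
IP: 202.239.82.239


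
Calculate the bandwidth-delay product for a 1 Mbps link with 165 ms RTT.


BDP = bandwidth * RTT
= 1 Mbps * 165 ms
= 1 * 1e6 * 165 / 1000 bits
= 165000 bits
= 20625 bytes
= 20.1416 KB
BDP = 165000 bits (20625 bytes)


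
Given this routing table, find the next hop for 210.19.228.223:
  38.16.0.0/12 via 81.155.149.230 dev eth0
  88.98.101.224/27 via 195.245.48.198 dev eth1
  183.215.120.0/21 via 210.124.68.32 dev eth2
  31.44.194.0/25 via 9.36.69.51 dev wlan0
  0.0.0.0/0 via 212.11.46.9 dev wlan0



Longest prefix match for 210.19.228.223:
  /12 38.16.0.0: no
  /27 88.98.101.224: no
  /21 183.215.120.0: no
  /25 31.44.194.0: no
  /0 0.0.0.0: MATCH
Selected: next-hop 212.11.46.9 via wlan0 (matched /0)


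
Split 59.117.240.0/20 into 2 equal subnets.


New prefix = 20 + 1 = 21
Each subnet has 2048 addresses
  59.117.240.0/21
  59.117.248.0/21
Subnets: 59.117.240.0/21, 59.117.248.0/21


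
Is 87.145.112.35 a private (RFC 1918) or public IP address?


RFC 1918 private ranges:
  10.0.0.0/8 (10.0.0.0 - 10.255.255.255)
  172.16.0.0/12 (172.16.0.0 - 172.31.255.255)
  192.168.0.0/16 (192.168.0.0 - 192.168.255.255)
Public (not in any RFC 1918 range)


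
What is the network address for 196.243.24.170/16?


IP:   11000100.11110011.00011000.10101010
Mask: 11111111.11111111.00000000.00000000
AND operation:
Net:  11000100.11110011.00000000.00000000
Network: 196.243.0.0/16


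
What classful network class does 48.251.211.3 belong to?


First octet: 48
Binary: 00110000
0xxxxxxx -> Class A (1-126)
Class A, default mask 255.0.0.0 (/8)


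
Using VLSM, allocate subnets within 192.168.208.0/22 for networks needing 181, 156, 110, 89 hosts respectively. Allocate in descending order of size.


181 hosts -> /24 (254 usable): 192.168.208.0/24
156 hosts -> /24 (254 usable): 192.168.209.0/24
110 hosts -> /25 (126 usable): 192.168.210.0/25
89 hosts -> /25 (126 usable): 192.168.210.128/25
Allocation: 192.168.208.0/24 (181 hosts, 254 usable); 192.168.209.0/24 (156 hosts, 254 usable); 192.168.210.0/25 (110 hosts, 126 usable); 192.168.210.128/25 (89 hosts, 126 usable)


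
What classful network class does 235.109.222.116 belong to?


First octet: 235
Binary: 11101011
1110xxxx -> Class D (224-239)
Class D (multicast), default mask N/A


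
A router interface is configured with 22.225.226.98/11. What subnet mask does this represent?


/11 means 11 network bits, 21 host bits
Binary: 11111111111000000000000000000000
Mask: 255.224.0.0


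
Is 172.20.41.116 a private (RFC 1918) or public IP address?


RFC 1918 private ranges:
  10.0.0.0/8 (10.0.0.0 - 10.255.255.255)
  172.16.0.0/12 (172.16.0.0 - 172.31.255.255)
  192.168.0.0/16 (192.168.0.0 - 192.168.255.255)
Private (in 172.16.0.0/12)


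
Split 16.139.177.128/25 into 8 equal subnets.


New prefix = 25 + 3 = 28
Each subnet has 16 addresses
  16.139.177.128/28
  16.139.177.144/28
  16.139.177.160/28
  16.139.177.176/28
  16.139.177.192/28
  16.139.177.208/28
  16.139.177.224/28
  16.139.177.240/28
Subnets: 16.139.177.128/28, 16.139.177.144/28, 16.139.177.160/28, 16.139.177.176/28, 16.139.177.192/28, 16.139.177.208/28, 16.139.177.224/28, 16.139.177.240/28
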